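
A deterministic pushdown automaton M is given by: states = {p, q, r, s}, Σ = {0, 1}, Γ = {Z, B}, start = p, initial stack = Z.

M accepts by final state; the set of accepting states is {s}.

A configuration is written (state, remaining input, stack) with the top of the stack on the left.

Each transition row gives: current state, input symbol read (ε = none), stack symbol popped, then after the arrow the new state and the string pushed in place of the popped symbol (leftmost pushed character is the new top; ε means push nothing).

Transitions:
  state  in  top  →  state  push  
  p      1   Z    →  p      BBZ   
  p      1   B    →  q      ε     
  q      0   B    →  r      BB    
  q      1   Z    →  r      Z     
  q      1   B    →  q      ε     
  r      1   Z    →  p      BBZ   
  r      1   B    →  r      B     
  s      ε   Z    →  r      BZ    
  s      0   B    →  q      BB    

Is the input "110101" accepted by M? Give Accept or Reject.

Reject

(p, 110101, Z) ⊢ (p, 10101, BBZ) ⊢ (q, 0101, BZ) ⊢ (r, 101, BBZ) ⊢ (r, 01, BBZ)
No transition applies at (r, 01, BBZ); input not fully consumed.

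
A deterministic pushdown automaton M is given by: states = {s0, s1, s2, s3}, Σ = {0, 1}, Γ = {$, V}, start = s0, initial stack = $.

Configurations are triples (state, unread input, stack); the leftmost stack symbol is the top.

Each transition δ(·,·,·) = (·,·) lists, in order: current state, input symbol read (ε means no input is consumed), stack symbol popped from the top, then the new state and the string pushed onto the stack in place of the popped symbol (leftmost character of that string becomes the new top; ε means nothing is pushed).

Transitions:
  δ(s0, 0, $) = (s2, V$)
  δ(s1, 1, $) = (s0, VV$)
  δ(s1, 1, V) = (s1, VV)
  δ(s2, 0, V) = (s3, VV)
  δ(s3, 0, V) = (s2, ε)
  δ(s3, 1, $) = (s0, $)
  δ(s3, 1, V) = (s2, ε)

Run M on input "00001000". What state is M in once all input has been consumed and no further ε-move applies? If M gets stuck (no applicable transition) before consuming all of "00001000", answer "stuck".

s3

(s0, 00001000, $)
  read 0, top $: go to s2, push V$ → (s2, 0001000, V$)
  read 0, top V: go to s3, push VV → (s3, 001000, VV$)
  read 0, top V: go to s2, push ε → (s2, 01000, V$)
  read 0, top V: go to s3, push VV → (s3, 1000, VV$)
  read 1, top V: go to s2, push ε → (s2, 000, V$)
  read 0, top V: go to s3, push VV → (s3, 00, VV$)
  read 0, top V: go to s2, push ε → (s2, 0, V$)
  read 0, top V: go to s3, push VV → (s3, ε, VV$)
All input consumed; M is in state s3.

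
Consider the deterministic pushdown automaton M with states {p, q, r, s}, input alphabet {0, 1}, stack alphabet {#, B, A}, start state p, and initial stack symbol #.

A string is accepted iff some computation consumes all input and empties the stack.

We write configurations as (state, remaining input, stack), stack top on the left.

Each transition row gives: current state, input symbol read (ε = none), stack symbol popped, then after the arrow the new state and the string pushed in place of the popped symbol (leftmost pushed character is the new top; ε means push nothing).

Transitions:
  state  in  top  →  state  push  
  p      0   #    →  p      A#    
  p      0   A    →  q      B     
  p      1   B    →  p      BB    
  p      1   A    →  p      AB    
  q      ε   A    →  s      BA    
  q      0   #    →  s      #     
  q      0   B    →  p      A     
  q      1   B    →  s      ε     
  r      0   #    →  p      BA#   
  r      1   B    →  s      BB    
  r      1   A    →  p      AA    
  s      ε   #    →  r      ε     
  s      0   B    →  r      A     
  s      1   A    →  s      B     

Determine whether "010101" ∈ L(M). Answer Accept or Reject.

(p, 010101, #)
  read 0, top #: go to p, push A# → (p, 10101, A#)
  read 1, top A: go to p, push AB → (p, 0101, AB#)
  read 0, top A: go to q, push B → (q, 101, BB#)
  read 1, top B: go to s, push ε → (s, 01, B#)
  read 0, top B: go to r, push A → (r, 1, A#)
  read 1, top A: go to p, push AA → (p, ε, AA#)
All input consumed; stack is AA#, not empty, and no further ε-move applies.

Reject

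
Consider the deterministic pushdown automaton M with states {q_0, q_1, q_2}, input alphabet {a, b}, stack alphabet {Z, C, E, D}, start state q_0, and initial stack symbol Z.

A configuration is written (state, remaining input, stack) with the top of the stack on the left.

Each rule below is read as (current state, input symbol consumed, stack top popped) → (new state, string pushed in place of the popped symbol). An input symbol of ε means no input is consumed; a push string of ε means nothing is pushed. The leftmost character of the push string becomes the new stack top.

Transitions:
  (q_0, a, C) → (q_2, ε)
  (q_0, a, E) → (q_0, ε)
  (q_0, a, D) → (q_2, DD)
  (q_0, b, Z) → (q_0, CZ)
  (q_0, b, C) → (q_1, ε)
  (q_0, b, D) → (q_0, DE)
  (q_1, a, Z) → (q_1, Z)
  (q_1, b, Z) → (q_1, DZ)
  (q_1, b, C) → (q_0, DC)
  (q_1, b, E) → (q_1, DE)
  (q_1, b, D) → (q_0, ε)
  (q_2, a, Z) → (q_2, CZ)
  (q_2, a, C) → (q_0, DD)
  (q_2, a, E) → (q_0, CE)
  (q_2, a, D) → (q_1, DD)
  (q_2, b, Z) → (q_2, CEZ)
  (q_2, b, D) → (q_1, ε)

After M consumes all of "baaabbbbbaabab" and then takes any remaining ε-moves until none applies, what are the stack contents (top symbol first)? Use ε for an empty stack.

(q_0, baaabbbbbaabab, Z)
  read b, top Z: go to q_0, push CZ → (q_0, aaabbbbbaabab, CZ)
  read a, top C: go to q_2, push ε → (q_2, aabbbbbaabab, Z)
  read a, top Z: go to q_2, push CZ → (q_2, abbbbbaabab, CZ)
  read a, top C: go to q_0, push DD → (q_0, bbbbbaabab, DDZ)
  read b, top D: go to q_0, push DE → (q_0, bbbbaabab, DEDZ)
  read b, top D: go to q_0, push DE → (q_0, bbbaabab, DEEDZ)
  read b, top D: go to q_0, push DE → (q_0, bbaabab, DEEEDZ)
  read b, top D: go to q_0, push DE → (q_0, baabab, DEEEEDZ)
  read b, top D: go to q_0, push DE → (q_0, aabab, DEEEEEDZ)
  read a, top D: go to q_2, push DD → (q_2, abab, DDEEEEEDZ)
  read a, top D: go to q_1, push DD → (q_1, bab, DDDEEEEEDZ)
  read b, top D: go to q_0, push ε → (q_0, ab, DDEEEEEDZ)
  read a, top D: go to q_2, push DD → (q_2, b, DDDEEEEEDZ)
  read b, top D: go to q_1, push ε → (q_1, ε, DDEEEEEDZ)
All input consumed in state q_1 with stack DDEEEEEDZ.

DDEEEEEDZ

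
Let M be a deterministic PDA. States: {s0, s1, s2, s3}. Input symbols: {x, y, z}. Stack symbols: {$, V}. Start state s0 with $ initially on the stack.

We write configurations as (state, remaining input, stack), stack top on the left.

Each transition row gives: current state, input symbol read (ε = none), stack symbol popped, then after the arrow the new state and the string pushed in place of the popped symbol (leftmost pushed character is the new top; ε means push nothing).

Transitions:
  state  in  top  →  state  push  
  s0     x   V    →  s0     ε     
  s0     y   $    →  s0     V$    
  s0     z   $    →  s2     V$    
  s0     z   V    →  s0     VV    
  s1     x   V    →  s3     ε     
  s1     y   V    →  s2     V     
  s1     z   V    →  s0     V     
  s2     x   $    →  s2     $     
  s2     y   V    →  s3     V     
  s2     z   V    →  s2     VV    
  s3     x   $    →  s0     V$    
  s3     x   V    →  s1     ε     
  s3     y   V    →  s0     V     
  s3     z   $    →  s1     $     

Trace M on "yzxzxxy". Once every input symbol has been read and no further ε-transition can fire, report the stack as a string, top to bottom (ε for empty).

(s0, yzxzxxy, $) ⊢ (s0, zxzxxy, V$) ⊢ (s0, xzxxy, VV$) ⊢ (s0, zxxy, V$) ⊢ (s0, xxy, VV$) ⊢ (s0, xy, V$) ⊢ (s0, y, $) ⊢ (s0, ε, V$)
All input consumed in state s0 with stack V$.

V$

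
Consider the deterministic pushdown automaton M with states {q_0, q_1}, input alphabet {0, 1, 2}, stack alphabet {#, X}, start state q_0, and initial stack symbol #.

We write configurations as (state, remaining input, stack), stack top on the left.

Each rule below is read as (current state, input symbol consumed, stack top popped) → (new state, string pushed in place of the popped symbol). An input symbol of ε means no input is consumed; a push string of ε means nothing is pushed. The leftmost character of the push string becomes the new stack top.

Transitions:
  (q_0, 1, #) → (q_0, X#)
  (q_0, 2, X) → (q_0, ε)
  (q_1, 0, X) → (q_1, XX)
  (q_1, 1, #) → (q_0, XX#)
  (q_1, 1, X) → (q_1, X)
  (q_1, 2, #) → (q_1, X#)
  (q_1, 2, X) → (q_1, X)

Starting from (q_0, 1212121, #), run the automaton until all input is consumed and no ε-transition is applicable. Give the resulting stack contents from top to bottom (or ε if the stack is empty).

(q_0, 1212121, #)
  read 1, top #: go to q_0, push X# → (q_0, 212121, X#)
  read 2, top X: go to q_0, push ε → (q_0, 12121, #)
  read 1, top #: go to q_0, push X# → (q_0, 2121, X#)
  read 2, top X: go to q_0, push ε → (q_0, 121, #)
  read 1, top #: go to q_0, push X# → (q_0, 21, X#)
  read 2, top X: go to q_0, push ε → (q_0, 1, #)
  read 1, top #: go to q_0, push X# → (q_0, ε, X#)
All input consumed in state q_0 with stack X#.

X#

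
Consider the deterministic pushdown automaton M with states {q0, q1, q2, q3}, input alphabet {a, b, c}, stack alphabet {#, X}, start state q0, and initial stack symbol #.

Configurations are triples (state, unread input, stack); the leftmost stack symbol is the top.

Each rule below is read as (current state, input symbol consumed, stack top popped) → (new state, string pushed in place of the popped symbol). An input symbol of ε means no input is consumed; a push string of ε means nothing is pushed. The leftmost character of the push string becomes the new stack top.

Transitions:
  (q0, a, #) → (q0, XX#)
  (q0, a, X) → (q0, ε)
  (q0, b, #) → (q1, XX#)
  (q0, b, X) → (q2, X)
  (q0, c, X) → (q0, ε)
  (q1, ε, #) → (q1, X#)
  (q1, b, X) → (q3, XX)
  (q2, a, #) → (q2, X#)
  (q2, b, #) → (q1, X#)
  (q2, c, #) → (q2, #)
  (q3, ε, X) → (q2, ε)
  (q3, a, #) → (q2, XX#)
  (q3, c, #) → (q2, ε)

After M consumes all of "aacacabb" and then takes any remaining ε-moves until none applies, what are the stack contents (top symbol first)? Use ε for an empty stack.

(q0, aacacabb, #)
  read a, top #: go to q0, push XX# → (q0, acacabb, XX#)
  read a, top X: go to q0, push ε → (q0, cacabb, X#)
  read c, top X: go to q0, push ε → (q0, acabb, #)
  read a, top #: go to q0, push XX# → (q0, cabb, XX#)
  read c, top X: go to q0, push ε → (q0, abb, X#)
  read a, top X: go to q0, push ε → (q0, bb, #)
  read b, top #: go to q1, push XX# → (q1, b, XX#)
  read b, top X: go to q3, push XX → (q3, ε, XXX#)
  ε-move, top X: go to q2, push ε → (q2, ε, XX#)
All input consumed in state q2 with stack XX#.

XX#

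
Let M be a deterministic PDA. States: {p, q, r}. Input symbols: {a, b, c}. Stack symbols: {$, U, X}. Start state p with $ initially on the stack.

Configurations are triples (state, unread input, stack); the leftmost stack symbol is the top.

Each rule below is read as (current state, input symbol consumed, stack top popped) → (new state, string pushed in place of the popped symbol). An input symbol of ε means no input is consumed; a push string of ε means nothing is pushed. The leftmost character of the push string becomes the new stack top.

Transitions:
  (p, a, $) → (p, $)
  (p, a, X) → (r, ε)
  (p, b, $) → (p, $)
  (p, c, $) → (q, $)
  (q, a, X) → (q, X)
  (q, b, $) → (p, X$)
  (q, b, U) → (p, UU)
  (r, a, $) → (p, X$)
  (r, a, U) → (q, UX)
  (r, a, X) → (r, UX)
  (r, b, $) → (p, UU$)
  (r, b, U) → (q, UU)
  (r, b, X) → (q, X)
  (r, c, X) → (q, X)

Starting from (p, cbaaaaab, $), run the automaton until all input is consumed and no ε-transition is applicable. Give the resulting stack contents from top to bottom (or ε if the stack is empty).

(p, cbaaaaab, $) ⊢ (q, baaaaab, $) ⊢ (p, aaaaab, X$) ⊢ (r, aaaab, $) ⊢ (p, aaab, X$) ⊢ (r, aab, $) ⊢ (p, ab, X$) ⊢ (r, b, $) ⊢ (p, ε, UU$)
All input consumed in state p with stack UU$.

UU$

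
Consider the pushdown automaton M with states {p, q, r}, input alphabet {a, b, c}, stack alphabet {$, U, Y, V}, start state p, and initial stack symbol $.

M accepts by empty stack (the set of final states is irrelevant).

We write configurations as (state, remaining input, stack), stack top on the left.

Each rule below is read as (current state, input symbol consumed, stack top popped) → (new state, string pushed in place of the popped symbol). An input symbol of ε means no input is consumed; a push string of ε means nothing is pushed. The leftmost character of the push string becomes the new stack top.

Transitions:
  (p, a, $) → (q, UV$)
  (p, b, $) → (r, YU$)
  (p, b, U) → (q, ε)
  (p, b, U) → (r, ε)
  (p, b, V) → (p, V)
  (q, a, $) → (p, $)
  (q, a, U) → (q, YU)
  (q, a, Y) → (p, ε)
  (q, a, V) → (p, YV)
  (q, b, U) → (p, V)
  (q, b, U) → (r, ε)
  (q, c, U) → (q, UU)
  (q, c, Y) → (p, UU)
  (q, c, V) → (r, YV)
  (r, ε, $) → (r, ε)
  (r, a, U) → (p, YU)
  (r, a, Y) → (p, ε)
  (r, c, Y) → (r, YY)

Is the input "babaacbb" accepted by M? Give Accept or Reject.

No computation consumes all input and empties the stack.

Reject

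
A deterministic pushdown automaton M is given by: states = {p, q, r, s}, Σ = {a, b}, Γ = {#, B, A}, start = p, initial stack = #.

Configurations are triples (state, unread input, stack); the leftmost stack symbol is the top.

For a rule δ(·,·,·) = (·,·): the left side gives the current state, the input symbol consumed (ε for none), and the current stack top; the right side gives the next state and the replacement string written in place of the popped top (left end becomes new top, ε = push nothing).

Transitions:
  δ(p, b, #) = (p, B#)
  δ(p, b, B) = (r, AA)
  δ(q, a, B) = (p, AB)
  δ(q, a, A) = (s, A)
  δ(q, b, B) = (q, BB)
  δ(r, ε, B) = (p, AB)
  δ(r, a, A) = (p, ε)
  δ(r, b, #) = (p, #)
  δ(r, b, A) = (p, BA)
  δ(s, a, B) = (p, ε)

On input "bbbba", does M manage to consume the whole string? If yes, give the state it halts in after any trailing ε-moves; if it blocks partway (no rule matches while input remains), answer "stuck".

p

(p, bbbba, #)
  read b, top #: go to p, push B# → (p, bbba, B#)
  read b, top B: go to r, push AA → (r, bba, AA#)
  read b, top A: go to p, push BA → (p, ba, BAA#)
  read b, top B: go to r, push AA → (r, a, AAAA#)
  read a, top A: go to p, push ε → (p, ε, AAA#)
All input consumed; M is in state p.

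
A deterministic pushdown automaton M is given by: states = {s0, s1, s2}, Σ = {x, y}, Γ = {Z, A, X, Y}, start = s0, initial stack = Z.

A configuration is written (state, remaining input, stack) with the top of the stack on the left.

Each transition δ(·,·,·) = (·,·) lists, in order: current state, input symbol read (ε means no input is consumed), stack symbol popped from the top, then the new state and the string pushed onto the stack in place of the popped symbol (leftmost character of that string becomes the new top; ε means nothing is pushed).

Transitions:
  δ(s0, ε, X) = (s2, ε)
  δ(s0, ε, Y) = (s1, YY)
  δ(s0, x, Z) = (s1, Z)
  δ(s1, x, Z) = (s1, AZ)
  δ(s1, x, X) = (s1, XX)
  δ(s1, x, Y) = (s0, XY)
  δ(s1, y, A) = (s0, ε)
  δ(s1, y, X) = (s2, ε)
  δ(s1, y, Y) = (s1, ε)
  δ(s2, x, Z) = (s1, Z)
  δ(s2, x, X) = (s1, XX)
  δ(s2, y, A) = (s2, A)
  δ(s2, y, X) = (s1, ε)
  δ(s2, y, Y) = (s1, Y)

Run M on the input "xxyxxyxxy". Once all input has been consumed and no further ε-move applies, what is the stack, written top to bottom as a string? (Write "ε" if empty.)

Z

(s0, xxyxxyxxy, Z)
  read x, top Z: go to s1, push Z → (s1, xyxxyxxy, Z)
  read x, top Z: go to s1, push AZ → (s1, yxxyxxy, AZ)
  read y, top A: go to s0, push ε → (s0, xxyxxy, Z)
  read x, top Z: go to s1, push Z → (s1, xyxxy, Z)
  read x, top Z: go to s1, push AZ → (s1, yxxy, AZ)
  read y, top A: go to s0, push ε → (s0, xxy, Z)
  read x, top Z: go to s1, push Z → (s1, xy, Z)
  read x, top Z: go to s1, push AZ → (s1, y, AZ)
  read y, top A: go to s0, push ε → (s0, ε, Z)
All input consumed in state s0 with stack Z.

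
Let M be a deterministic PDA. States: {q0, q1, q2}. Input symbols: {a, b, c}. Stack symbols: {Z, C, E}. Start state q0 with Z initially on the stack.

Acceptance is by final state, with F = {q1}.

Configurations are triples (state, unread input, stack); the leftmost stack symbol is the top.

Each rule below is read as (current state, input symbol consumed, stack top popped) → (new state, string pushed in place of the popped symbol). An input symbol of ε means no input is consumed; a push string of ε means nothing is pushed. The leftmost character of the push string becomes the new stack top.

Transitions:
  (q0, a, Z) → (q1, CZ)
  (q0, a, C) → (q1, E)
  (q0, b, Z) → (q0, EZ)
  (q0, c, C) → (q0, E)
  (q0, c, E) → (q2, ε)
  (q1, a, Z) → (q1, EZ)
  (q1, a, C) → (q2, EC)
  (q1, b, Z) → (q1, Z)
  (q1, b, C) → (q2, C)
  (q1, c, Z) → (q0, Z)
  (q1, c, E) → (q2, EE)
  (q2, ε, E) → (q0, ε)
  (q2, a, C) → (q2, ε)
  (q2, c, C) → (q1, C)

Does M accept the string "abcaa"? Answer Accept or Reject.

Accept

(q0, abcaa, Z)
  read a, top Z: go to q1, push CZ → (q1, bcaa, CZ)
  read b, top C: go to q2, push C → (q2, caa, CZ)
  read c, top C: go to q1, push C → (q1, aa, CZ)
  read a, top C: go to q2, push EC → (q2, a, ECZ)
  ε-move, top E: go to q0, push ε → (q0, a, CZ)
  read a, top C: go to q1, push E → (q1, ε, EZ)
All input consumed; state q1 ∈ F.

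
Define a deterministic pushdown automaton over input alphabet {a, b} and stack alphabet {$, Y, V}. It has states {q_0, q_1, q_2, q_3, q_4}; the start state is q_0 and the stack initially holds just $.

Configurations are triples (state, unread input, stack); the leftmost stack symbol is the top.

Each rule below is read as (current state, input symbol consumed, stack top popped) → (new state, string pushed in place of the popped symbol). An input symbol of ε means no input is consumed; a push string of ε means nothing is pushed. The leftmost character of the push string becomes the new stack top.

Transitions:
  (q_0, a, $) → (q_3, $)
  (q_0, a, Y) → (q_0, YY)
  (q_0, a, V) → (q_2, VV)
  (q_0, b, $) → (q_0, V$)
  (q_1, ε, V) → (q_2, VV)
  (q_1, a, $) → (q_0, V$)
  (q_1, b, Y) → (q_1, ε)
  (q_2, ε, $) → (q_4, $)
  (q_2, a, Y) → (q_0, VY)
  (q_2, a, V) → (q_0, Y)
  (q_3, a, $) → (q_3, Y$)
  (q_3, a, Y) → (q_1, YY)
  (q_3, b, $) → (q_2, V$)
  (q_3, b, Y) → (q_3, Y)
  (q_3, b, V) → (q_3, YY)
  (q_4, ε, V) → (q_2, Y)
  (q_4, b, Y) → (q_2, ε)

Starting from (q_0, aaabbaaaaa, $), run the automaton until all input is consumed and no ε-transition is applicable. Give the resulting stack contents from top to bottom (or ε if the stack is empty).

YYYV$

(q_0, aaabbaaaaa, $) ⊢ (q_3, aabbaaaaa, $) ⊢ (q_3, abbaaaaa, Y$) ⊢ (q_1, bbaaaaa, YY$) ⊢ (q_1, baaaaa, Y$) ⊢ (q_1, aaaaa, $) ⊢ (q_0, aaaa, V$) ⊢ (q_2, aaa, VV$) ⊢ (q_0, aa, YV$) ⊢ (q_0, a, YYV$) ⊢ (q_0, ε, YYYV$)
All input consumed in state q_0 with stack YYYV$.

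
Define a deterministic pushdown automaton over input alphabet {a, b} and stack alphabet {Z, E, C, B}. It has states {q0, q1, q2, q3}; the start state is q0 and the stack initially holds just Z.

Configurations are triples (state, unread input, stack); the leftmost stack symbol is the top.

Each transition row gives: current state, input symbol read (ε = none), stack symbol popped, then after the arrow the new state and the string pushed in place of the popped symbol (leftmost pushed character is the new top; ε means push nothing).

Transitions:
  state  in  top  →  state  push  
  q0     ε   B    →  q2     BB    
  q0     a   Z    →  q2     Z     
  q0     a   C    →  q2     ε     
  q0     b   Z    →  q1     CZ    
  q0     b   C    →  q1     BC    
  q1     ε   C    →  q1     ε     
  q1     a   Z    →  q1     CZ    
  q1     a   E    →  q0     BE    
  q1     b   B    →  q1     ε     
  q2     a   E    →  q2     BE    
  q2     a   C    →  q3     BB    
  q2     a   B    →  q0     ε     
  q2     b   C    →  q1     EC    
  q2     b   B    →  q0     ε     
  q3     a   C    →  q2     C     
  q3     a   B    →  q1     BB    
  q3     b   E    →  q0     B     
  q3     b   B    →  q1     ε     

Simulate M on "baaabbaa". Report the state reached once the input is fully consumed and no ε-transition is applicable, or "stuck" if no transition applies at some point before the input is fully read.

stuck

(q0, baaabbaa, Z)
  read b, top Z: go to q1, push CZ → (q1, aaabbaa, CZ)
  ε-move, top C: go to q1, push ε → (q1, aaabbaa, Z)
  read a, top Z: go to q1, push CZ → (q1, aabbaa, CZ)
  ε-move, top C: go to q1, push ε → (q1, aabbaa, Z)
  read a, top Z: go to q1, push CZ → (q1, abbaa, CZ)
  ε-move, top C: go to q1, push ε → (q1, abbaa, Z)
  read a, top Z: go to q1, push CZ → (q1, bbaa, CZ)
  ε-move, top C: go to q1, push ε → (q1, bbaa, Z)
No transition for (q1, b, top Z); M blocks with input bbaa remaining.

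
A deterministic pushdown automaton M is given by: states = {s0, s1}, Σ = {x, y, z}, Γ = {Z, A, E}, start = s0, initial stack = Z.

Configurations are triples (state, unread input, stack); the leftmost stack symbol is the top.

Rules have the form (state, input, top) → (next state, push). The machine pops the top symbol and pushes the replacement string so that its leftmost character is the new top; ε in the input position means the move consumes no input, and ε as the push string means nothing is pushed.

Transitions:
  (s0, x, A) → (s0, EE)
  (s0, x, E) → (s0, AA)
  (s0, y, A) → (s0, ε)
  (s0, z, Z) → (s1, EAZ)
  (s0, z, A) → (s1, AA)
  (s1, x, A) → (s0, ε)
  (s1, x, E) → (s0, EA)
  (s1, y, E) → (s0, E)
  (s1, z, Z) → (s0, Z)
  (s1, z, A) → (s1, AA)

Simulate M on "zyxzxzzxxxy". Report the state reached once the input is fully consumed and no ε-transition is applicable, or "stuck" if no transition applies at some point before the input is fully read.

(s0, zyxzxzzxxxy, Z) ⊢ (s1, yxzxzzxxxy, EAZ) ⊢ (s0, xzxzzxxxy, EAZ) ⊢ (s0, zxzzxxxy, AAAZ) ⊢ (s1, xzzxxxy, AAAAZ) ⊢ (s0, zzxxxy, AAAZ) ⊢ (s1, zxxxy, AAAAZ) ⊢ (s1, xxxy, AAAAAZ) ⊢ (s0, xxy, AAAAZ) ⊢ (s0, xy, EEAAAZ) ⊢ (s0, y, AAEAAAZ) ⊢ (s0, ε, AEAAAZ)
All input consumed; M is in state s0.

s0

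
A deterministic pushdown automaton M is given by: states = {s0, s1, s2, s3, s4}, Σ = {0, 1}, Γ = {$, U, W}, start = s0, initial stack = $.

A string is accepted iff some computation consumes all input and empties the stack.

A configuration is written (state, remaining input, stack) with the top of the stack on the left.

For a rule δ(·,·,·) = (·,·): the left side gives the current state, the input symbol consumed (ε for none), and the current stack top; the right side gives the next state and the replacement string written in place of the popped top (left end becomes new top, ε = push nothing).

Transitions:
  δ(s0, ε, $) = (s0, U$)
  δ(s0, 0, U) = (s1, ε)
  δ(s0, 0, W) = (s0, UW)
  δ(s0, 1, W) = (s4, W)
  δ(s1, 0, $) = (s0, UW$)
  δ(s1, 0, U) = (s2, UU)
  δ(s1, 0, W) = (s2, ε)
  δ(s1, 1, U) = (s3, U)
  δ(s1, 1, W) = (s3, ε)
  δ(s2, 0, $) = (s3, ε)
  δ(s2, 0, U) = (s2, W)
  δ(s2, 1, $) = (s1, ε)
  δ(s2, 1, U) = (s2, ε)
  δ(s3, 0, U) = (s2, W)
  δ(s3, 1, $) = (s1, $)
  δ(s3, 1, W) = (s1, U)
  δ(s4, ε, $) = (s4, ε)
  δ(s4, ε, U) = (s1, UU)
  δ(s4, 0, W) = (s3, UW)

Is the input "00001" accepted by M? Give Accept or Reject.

(s0, 00001, $) ⊢ (s0, 00001, U$) ⊢ (s1, 0001, $) ⊢ (s0, 001, UW$) ⊢ (s1, 01, W$) ⊢ (s2, 1, $) ⊢ (s1, ε, ε)
All input consumed and the stack is empty.

Accept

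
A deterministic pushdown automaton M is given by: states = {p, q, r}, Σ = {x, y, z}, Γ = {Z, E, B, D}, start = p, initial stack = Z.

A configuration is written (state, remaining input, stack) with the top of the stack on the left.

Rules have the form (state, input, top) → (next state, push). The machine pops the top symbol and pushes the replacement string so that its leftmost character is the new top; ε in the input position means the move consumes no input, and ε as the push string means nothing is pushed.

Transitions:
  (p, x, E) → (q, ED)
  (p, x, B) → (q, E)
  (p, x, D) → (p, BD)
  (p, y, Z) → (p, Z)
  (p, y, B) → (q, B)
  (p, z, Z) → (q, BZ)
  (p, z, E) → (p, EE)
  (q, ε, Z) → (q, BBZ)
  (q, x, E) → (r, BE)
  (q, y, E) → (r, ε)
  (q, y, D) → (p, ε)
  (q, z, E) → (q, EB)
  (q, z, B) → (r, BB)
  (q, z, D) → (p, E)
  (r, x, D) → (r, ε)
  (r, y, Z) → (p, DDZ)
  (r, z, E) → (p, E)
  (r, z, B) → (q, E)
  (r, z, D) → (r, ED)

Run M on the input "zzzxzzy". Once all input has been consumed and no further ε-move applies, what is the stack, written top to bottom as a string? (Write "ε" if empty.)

BEBZ

(p, zzzxzzy, Z)
  read z, top Z: go to q, push BZ → (q, zzxzzy, BZ)
  read z, top B: go to r, push BB → (r, zxzzy, BBZ)
  read z, top B: go to q, push E → (q, xzzy, EBZ)
  read x, top E: go to r, push BE → (r, zzy, BEBZ)
  read z, top B: go to q, push E → (q, zy, EEBZ)
  read z, top E: go to q, push EB → (q, y, EBEBZ)
  read y, top E: go to r, push ε → (r, ε, BEBZ)
All input consumed in state r with stack BEBZ.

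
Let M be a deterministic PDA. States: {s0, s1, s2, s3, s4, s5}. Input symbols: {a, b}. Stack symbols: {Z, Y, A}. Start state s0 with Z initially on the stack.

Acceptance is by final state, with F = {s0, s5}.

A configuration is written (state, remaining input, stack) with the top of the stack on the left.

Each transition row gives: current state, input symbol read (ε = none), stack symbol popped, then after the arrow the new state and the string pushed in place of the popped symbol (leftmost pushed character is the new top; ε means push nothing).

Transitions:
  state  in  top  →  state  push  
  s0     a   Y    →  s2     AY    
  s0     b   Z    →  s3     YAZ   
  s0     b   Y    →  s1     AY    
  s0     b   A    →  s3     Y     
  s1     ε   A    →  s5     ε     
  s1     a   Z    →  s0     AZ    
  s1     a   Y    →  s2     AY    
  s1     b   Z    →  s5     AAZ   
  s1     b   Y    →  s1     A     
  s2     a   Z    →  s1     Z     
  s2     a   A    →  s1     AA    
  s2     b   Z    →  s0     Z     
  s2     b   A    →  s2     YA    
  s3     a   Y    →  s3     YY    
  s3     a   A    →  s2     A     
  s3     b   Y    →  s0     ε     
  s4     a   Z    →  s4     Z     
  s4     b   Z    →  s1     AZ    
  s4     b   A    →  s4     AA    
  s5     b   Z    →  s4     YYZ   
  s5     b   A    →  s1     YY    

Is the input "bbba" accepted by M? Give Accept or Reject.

Reject

(s0, bbba, Z)
  read b, top Z: go to s3, push YAZ → (s3, bba, YAZ)
  read b, top Y: go to s0, push ε → (s0, ba, AZ)
  read b, top A: go to s3, push Y → (s3, a, YZ)
  read a, top Y: go to s3, push YY → (s3, ε, YYZ)
All input consumed; state s3 ∉ F and no further ε-move applies.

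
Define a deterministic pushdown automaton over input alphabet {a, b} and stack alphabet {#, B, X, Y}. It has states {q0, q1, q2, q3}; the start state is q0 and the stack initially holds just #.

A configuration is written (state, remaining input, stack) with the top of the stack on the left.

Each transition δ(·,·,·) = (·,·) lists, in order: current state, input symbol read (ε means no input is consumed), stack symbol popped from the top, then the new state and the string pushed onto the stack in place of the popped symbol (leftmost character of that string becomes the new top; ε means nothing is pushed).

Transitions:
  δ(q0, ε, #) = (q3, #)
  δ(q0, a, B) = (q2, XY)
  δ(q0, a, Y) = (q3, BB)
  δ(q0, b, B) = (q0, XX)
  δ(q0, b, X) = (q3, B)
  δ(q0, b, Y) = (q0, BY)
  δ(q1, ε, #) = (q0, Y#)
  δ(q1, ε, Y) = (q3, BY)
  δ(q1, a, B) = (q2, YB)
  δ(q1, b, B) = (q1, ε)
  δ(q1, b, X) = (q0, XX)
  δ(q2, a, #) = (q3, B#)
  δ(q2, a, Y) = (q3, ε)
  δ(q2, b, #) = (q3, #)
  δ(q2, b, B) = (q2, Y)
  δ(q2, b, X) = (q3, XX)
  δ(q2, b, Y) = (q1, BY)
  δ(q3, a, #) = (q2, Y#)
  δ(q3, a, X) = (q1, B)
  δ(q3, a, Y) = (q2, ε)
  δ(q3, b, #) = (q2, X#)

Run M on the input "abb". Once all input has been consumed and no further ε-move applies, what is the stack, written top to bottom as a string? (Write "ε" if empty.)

(q0, abb, #)
  ε-move, top #: go to q3, push # → (q3, abb, #)
  read a, top #: go to q2, push Y# → (q2, bb, Y#)
  read b, top Y: go to q1, push BY → (q1, b, BY#)
  read b, top B: go to q1, push ε → (q1, ε, Y#)
  ε-move, top Y: go to q3, push BY → (q3, ε, BY#)
All input consumed in state q3 with stack BY#.

BY#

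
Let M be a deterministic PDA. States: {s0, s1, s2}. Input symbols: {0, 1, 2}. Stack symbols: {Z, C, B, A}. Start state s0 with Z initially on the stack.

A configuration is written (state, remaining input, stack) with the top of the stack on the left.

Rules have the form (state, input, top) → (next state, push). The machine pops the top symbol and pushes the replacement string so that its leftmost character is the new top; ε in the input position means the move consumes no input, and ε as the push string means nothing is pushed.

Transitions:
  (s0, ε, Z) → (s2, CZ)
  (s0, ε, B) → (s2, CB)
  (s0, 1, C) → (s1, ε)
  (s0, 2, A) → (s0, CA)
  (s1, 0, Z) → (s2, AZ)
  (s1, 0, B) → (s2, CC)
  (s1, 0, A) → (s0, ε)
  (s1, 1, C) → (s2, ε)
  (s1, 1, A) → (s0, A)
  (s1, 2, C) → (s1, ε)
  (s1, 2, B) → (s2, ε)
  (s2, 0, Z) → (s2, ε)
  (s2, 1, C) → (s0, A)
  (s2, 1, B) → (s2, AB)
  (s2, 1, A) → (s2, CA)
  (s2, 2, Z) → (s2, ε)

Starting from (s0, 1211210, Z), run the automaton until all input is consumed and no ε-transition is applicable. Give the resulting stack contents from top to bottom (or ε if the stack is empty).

(s0, 1211210, Z) ⊢ (s2, 1211210, CZ) ⊢ (s0, 211210, AZ) ⊢ (s0, 11210, CAZ) ⊢ (s1, 1210, AZ) ⊢ (s0, 210, AZ) ⊢ (s0, 10, CAZ) ⊢ (s1, 0, AZ) ⊢ (s0, ε, Z) ⊢ (s2, ε, CZ)
All input consumed in state s2 with stack CZ.

CZ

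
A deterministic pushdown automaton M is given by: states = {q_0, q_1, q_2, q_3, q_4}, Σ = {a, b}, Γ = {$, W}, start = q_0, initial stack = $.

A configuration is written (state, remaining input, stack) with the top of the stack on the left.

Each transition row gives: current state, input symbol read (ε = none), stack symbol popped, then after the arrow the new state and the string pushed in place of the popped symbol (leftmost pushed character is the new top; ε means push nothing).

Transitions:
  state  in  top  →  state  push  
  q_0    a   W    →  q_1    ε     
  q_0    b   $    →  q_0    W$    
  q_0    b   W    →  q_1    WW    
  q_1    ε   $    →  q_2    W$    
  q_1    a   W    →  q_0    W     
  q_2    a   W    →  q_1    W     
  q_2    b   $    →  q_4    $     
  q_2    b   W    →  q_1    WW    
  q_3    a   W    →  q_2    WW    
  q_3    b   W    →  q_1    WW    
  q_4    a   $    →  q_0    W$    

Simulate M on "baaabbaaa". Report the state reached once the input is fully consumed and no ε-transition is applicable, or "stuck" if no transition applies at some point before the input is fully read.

(q_0, baaabbaaa, $)
  read b, top $: go to q_0, push W$ → (q_0, aaabbaaa, W$)
  read a, top W: go to q_1, push ε → (q_1, aabbaaa, $)
  ε-move, top $: go to q_2, push W$ → (q_2, aabbaaa, W$)
  read a, top W: go to q_1, push W → (q_1, abbaaa, W$)
  read a, top W: go to q_0, push W → (q_0, bbaaa, W$)
  read b, top W: go to q_1, push WW → (q_1, baaa, WW$)
No transition for (q_1, b, top W); M blocks with input baaa remaining.

stuck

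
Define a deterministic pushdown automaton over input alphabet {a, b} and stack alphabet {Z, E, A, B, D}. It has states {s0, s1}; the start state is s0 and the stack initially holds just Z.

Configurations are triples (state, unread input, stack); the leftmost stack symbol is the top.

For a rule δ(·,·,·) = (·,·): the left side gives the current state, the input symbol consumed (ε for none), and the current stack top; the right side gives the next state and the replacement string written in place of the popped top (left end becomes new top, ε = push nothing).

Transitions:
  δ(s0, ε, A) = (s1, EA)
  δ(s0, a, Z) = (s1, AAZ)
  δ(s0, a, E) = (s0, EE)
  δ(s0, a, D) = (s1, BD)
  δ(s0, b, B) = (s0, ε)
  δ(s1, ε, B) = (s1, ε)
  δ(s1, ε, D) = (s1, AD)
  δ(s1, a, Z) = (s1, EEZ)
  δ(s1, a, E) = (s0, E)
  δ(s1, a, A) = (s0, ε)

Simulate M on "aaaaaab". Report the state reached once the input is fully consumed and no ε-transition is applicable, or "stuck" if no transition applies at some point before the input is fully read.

stuck

(s0, aaaaaab, Z)
  read a, top Z: go to s1, push AAZ → (s1, aaaaab, AAZ)
  read a, top A: go to s0, push ε → (s0, aaaab, AZ)
  ε-move, top A: go to s1, push EA → (s1, aaaab, EAZ)
  read a, top E: go to s0, push E → (s0, aaab, EAZ)
  read a, top E: go to s0, push EE → (s0, aab, EEAZ)
  read a, top E: go to s0, push EE → (s0, ab, EEEAZ)
  read a, top E: go to s0, push EE → (s0, b, EEEEAZ)
No transition for (s0, b, top E); M blocks with input b remaining.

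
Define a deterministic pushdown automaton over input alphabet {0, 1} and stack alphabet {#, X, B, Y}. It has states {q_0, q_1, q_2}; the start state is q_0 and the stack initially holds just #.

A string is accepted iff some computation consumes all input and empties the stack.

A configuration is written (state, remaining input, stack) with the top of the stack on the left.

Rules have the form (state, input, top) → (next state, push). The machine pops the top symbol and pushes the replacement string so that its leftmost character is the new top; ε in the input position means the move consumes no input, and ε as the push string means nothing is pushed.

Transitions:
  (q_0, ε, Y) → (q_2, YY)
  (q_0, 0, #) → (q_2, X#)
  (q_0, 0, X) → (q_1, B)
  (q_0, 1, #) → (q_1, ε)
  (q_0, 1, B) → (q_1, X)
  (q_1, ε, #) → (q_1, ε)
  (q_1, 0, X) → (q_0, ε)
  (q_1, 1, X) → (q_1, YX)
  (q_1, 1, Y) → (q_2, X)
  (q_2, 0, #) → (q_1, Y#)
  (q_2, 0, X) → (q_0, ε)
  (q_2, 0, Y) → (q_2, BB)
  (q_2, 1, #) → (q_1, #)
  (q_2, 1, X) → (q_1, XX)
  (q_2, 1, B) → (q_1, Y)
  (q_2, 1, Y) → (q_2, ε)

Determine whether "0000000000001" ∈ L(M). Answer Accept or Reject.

(q_0, 0000000000001, #)
  read 0, top #: go to q_2, push X# → (q_2, 000000000001, X#)
  read 0, top X: go to q_0, push ε → (q_0, 00000000001, #)
  read 0, top #: go to q_2, push X# → (q_2, 0000000001, X#)
  read 0, top X: go to q_0, push ε → (q_0, 000000001, #)
  read 0, top #: go to q_2, push X# → (q_2, 00000001, X#)
  read 0, top X: go to q_0, push ε → (q_0, 0000001, #)
  read 0, top #: go to q_2, push X# → (q_2, 000001, X#)
  read 0, top X: go to q_0, push ε → (q_0, 00001, #)
  read 0, top #: go to q_2, push X# → (q_2, 0001, X#)
  read 0, top X: go to q_0, push ε → (q_0, 001, #)
  read 0, top #: go to q_2, push X# → (q_2, 01, X#)
  read 0, top X: go to q_0, push ε → (q_0, 1, #)
  read 1, top #: go to q_1, push ε → (q_1, ε, ε)
All input consumed and the stack is empty.

Accept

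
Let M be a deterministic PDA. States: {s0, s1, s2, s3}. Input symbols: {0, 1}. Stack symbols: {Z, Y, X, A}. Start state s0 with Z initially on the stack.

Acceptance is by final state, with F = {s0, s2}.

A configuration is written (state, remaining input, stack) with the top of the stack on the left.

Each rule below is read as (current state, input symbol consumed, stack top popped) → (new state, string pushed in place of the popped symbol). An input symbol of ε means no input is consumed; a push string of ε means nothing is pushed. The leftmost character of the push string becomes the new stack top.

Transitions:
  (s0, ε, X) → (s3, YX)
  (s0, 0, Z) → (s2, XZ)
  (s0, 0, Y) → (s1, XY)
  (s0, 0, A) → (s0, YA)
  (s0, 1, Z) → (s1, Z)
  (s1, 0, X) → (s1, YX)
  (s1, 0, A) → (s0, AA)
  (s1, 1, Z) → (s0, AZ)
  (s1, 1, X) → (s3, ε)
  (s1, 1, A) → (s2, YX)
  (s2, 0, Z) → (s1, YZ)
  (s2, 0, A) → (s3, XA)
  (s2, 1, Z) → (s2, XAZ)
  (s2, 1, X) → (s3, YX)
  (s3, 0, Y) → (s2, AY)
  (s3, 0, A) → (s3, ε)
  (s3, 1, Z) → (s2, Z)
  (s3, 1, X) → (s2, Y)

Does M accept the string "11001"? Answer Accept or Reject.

(s0, 11001, Z) ⊢ (s1, 1001, Z) ⊢ (s0, 001, AZ) ⊢ (s0, 01, YAZ) ⊢ (s1, 1, XYAZ) ⊢ (s3, ε, YAZ)
All input consumed; state s3 ∉ F and no further ε-move applies.

Reject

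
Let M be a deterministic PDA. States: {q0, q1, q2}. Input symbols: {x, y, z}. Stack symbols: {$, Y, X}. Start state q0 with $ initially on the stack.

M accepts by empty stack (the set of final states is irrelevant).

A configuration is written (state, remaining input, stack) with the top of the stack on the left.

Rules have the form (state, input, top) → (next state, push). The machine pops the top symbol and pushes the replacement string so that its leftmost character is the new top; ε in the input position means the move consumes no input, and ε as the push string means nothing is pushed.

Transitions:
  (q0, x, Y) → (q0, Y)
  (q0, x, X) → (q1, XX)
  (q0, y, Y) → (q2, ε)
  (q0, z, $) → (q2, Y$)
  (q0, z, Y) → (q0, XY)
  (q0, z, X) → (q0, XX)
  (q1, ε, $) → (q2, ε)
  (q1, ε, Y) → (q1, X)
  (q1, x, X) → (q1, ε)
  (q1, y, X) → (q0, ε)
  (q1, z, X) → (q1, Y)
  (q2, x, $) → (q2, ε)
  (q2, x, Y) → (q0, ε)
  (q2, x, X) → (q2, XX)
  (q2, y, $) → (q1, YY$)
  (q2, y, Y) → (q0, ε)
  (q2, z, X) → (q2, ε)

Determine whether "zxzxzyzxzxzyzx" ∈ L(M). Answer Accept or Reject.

(q0, zxzxzyzxzxzyzx, $)
  read z, top $: go to q2, push Y$ → (q2, xzxzyzxzxzyzx, Y$)
  read x, top Y: go to q0, push ε → (q0, zxzyzxzxzyzx, $)
  read z, top $: go to q2, push Y$ → (q2, xzyzxzxzyzx, Y$)
  read x, top Y: go to q0, push ε → (q0, zyzxzxzyzx, $)
  read z, top $: go to q2, push Y$ → (q2, yzxzxzyzx, Y$)
  read y, top Y: go to q0, push ε → (q0, zxzxzyzx, $)
  read z, top $: go to q2, push Y$ → (q2, xzxzyzx, Y$)
  read x, top Y: go to q0, push ε → (q0, zxzyzx, $)
  read z, top $: go to q2, push Y$ → (q2, xzyzx, Y$)
  read x, top Y: go to q0, push ε → (q0, zyzx, $)
  read z, top $: go to q2, push Y$ → (q2, yzx, Y$)
  read y, top Y: go to q0, push ε → (q0, zx, $)
  read z, top $: go to q2, push Y$ → (q2, x, Y$)
  read x, top Y: go to q0, push ε → (q0, ε, $)
All input consumed; stack is $, not empty, and no further ε-move applies.

Reject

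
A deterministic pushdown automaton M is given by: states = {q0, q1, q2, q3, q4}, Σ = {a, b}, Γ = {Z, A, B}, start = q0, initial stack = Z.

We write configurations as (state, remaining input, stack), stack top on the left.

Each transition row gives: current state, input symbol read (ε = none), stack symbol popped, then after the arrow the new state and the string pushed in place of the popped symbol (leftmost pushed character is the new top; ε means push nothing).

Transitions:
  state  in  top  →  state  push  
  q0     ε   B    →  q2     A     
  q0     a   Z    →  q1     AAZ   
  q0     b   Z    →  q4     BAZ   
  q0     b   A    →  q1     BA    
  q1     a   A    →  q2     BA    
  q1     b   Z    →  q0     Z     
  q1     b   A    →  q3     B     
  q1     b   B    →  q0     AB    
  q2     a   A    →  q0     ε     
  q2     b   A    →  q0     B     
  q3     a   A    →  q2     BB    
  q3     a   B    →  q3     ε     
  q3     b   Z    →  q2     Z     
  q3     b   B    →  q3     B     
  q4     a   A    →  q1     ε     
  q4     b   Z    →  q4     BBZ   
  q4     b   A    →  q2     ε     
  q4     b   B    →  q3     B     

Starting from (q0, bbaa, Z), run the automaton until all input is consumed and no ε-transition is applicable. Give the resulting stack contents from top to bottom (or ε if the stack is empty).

(q0, bbaa, Z)
  read b, top Z: go to q4, push BAZ → (q4, baa, BAZ)
  read b, top B: go to q3, push B → (q3, aa, BAZ)
  read a, top B: go to q3, push ε → (q3, a, AZ)
  read a, top A: go to q2, push BB → (q2, ε, BBZ)
All input consumed in state q2 with stack BBZ.

BBZ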